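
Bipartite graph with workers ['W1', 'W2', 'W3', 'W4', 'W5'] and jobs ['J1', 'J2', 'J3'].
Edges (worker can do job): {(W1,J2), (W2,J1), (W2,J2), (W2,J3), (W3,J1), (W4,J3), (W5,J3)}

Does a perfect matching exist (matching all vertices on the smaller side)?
Yes, perfect matching exists (size 3)

Perfect matching: {(W1,J2), (W3,J1), (W5,J3)}
All 3 vertices on the smaller side are matched.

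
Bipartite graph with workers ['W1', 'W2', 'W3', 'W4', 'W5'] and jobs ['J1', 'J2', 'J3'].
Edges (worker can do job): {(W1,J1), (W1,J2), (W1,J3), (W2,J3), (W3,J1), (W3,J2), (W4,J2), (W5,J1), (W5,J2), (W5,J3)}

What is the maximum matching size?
Maximum matching size = 3

Maximum matching: {(W1,J3), (W3,J2), (W5,J1)}
Size: 3

This assigns 3 workers to 3 distinct jobs.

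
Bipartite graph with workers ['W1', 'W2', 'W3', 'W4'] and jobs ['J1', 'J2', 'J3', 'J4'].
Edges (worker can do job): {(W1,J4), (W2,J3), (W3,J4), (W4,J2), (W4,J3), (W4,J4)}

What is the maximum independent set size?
Maximum independent set = 5

By König's theorem:
- Min vertex cover = Max matching = 3
- Max independent set = Total vertices - Min vertex cover
- Max independent set = 8 - 3 = 5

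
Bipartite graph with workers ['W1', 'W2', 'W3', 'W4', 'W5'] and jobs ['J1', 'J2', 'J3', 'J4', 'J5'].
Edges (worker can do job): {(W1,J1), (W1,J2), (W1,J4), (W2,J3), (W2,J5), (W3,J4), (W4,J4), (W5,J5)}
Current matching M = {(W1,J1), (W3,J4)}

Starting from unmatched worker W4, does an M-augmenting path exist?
No augmenting path from W4

Alternating search from W4 reaches jobs: {J4}.
Every reachable job is already matched in M, and following those matched edges back to workers exposes no further unvisited jobs.
No M-augmenting path from W4 exists.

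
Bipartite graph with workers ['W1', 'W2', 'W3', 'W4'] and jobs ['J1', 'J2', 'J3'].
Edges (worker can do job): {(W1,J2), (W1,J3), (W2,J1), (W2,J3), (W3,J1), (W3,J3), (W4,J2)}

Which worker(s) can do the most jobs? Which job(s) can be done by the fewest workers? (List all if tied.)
Most versatile: W1, W2, W3 (2 jobs); Least covered: J1, J2 (2 workers)

Worker degrees (jobs they can do): W1:2, W2:2, W3:2, W4:1
Job degrees (workers who can do it): J1:2, J2:2, J3:3

Maximum worker degree is 2, achieved by: W1, W2, W3
Minimum job degree is 2, achieved by: J1, J2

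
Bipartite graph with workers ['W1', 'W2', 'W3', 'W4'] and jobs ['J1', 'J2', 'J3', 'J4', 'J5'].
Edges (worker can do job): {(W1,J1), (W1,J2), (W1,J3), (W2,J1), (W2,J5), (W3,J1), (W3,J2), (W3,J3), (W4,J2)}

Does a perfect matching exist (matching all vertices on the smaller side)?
Yes, perfect matching exists (size 4)

Perfect matching: {(W1,J3), (W2,J5), (W3,J1), (W4,J2)}
All 4 vertices on the smaller side are matched.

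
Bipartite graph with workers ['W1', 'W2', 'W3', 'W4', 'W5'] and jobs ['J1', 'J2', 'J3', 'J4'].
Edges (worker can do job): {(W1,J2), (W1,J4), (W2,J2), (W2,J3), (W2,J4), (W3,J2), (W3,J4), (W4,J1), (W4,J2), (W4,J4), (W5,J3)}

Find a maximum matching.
Matching: {(W1,J2), (W3,J4), (W4,J1), (W5,J3)}

Maximum matching (size 4):
  W1 → J2
  W3 → J4
  W4 → J1
  W5 → J3

Each worker is assigned to at most one job, and each job to at most one worker.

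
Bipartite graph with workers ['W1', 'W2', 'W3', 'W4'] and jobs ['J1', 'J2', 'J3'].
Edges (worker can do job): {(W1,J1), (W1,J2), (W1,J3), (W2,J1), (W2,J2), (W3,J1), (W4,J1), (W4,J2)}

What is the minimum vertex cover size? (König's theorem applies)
Minimum vertex cover size = 3

By König's theorem: in bipartite graphs,
min vertex cover = max matching = 3

Maximum matching has size 3, so minimum vertex cover also has size 3.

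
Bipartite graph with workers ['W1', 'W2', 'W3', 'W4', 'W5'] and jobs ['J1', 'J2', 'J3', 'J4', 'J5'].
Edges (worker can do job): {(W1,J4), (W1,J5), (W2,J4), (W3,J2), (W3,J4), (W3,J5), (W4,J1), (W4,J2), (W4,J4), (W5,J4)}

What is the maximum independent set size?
Maximum independent set = 6

By König's theorem:
- Min vertex cover = Max matching = 4
- Max independent set = Total vertices - Min vertex cover
- Max independent set = 10 - 4 = 6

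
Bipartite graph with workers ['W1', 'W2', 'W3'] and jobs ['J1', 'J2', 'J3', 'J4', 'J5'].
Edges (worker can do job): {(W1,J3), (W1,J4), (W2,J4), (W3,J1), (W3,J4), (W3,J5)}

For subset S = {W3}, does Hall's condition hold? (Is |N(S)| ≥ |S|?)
Yes: |N(S)| = 3, |S| = 1

Subset S = {W3}
Neighbors N(S) = {J1, J4, J5}

|N(S)| = 3, |S| = 1
Hall's condition: |N(S)| ≥ |S| is satisfied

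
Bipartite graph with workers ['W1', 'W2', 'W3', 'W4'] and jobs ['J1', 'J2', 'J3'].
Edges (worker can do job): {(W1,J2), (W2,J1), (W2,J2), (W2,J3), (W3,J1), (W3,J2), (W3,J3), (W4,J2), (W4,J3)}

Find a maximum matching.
Matching: {(W2,J3), (W3,J1), (W4,J2)}

Maximum matching (size 3):
  W2 → J3
  W3 → J1
  W4 → J2

Each worker is assigned to at most one job, and each job to at most one worker.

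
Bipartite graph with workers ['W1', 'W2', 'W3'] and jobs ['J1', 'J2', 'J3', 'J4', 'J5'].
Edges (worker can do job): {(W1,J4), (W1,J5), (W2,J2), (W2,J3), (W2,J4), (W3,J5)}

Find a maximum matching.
Matching: {(W1,J4), (W2,J2), (W3,J5)}

Maximum matching (size 3):
  W1 → J4
  W2 → J2
  W3 → J5

Each worker is assigned to at most one job, and each job to at most one worker.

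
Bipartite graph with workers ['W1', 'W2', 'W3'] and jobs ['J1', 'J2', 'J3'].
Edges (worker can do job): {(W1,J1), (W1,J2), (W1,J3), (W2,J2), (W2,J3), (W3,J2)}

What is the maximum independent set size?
Maximum independent set = 3

By König's theorem:
- Min vertex cover = Max matching = 3
- Max independent set = Total vertices - Min vertex cover
- Max independent set = 6 - 3 = 3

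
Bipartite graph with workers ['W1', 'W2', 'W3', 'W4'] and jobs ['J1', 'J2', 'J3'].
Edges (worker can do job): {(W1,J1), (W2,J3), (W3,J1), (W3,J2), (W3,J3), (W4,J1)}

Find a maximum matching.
Matching: {(W2,J3), (W3,J2), (W4,J1)}

Maximum matching (size 3):
  W2 → J3
  W3 → J2
  W4 → J1

Each worker is assigned to at most one job, and each job to at most one worker.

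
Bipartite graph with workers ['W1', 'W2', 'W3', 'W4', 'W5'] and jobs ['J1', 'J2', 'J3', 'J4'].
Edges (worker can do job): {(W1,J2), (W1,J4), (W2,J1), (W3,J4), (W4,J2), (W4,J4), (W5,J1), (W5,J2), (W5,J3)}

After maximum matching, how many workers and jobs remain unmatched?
Unmatched: 1 workers, 0 jobs

Maximum matching size: 4
Workers: 5 total, 4 matched, 1 unmatched
Jobs: 4 total, 4 matched, 0 unmatched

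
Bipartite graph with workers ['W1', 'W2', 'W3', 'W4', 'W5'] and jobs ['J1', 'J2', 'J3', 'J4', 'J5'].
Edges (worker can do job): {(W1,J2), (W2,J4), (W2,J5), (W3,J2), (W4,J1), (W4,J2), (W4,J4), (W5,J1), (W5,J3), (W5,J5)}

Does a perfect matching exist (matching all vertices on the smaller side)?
No, maximum matching has size 4 < 5

Maximum matching has size 4, need 5 for perfect matching.
Unmatched workers: ['W1']
Unmatched jobs: ['J3']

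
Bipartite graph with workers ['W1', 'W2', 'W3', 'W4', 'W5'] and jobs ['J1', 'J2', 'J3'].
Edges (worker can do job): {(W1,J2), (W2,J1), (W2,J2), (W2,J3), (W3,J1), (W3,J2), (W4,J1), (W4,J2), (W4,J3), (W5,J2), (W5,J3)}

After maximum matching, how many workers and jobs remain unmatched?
Unmatched: 2 workers, 0 jobs

Maximum matching size: 3
Workers: 5 total, 3 matched, 2 unmatched
Jobs: 3 total, 3 matched, 0 unmatched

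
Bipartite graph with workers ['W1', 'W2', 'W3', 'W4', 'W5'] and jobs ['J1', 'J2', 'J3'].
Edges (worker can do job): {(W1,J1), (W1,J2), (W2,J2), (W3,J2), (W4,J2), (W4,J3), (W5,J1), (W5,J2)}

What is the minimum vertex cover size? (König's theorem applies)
Minimum vertex cover size = 3

By König's theorem: in bipartite graphs,
min vertex cover = max matching = 3

Maximum matching has size 3, so minimum vertex cover also has size 3.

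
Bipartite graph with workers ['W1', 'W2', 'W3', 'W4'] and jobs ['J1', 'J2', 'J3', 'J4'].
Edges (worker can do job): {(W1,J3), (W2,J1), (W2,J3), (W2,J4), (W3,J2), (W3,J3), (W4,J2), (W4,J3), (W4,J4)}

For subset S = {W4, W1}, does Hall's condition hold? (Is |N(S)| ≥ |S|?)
Yes: |N(S)| = 3, |S| = 2

Subset S = {W4, W1}
Neighbors N(S) = {J2, J3, J4}

|N(S)| = 3, |S| = 2
Hall's condition: |N(S)| ≥ |S| is satisfied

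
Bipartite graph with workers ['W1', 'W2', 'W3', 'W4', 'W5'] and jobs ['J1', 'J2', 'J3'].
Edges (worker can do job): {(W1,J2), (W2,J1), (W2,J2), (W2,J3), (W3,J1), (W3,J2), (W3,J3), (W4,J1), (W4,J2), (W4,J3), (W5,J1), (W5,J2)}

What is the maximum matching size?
Maximum matching size = 3

Maximum matching: {(W3,J3), (W4,J1), (W5,J2)}
Size: 3

This assigns 3 workers to 3 distinct jobs.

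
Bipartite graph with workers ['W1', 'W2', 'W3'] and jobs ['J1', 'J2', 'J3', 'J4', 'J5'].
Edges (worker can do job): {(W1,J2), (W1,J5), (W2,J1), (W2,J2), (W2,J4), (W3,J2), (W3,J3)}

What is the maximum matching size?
Maximum matching size = 3

Maximum matching: {(W1,J5), (W2,J4), (W3,J2)}
Size: 3

This assigns 3 workers to 3 distinct jobs.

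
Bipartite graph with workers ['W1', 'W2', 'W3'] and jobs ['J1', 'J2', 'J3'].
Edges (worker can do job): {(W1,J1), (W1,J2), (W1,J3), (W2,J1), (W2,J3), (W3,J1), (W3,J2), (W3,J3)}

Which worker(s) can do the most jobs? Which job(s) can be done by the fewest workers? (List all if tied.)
Most versatile: W1, W3 (3 jobs); Least covered: J2 (2 workers)

Worker degrees (jobs they can do): W1:3, W2:2, W3:3
Job degrees (workers who can do it): J1:3, J2:2, J3:3

Maximum worker degree is 3, achieved by: W1, W3
Minimum job degree is 2, achieved by: J2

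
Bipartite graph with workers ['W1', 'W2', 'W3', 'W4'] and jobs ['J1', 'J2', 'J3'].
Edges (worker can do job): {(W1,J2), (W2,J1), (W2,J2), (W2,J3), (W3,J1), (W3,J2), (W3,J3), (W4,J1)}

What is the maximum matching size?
Maximum matching size = 3

Maximum matching: {(W1,J2), (W3,J3), (W4,J1)}
Size: 3

This assigns 3 workers to 3 distinct jobs.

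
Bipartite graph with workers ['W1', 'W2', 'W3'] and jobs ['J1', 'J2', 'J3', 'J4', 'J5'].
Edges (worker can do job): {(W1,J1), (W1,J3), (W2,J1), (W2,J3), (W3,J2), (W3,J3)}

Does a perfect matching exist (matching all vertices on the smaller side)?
Yes, perfect matching exists (size 3)

Perfect matching: {(W1,J1), (W2,J3), (W3,J2)}
All 3 vertices on the smaller side are matched.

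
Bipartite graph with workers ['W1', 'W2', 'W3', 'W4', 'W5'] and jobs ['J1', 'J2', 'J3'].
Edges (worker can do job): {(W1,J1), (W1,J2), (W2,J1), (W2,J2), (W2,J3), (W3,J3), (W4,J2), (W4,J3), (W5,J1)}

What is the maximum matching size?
Maximum matching size = 3

Maximum matching: {(W3,J3), (W4,J2), (W5,J1)}
Size: 3

This assigns 3 workers to 3 distinct jobs.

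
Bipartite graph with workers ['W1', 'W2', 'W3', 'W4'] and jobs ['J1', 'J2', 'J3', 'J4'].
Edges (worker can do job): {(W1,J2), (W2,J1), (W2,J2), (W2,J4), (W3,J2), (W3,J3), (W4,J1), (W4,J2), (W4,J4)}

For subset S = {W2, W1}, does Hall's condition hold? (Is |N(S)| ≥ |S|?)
Yes: |N(S)| = 3, |S| = 2

Subset S = {W2, W1}
Neighbors N(S) = {J1, J2, J4}

|N(S)| = 3, |S| = 2
Hall's condition: |N(S)| ≥ |S| is satisfied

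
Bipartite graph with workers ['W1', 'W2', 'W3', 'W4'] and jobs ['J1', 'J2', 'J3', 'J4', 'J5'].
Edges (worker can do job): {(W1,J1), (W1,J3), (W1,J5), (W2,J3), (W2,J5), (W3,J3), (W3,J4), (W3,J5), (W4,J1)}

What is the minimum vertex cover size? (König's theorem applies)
Minimum vertex cover size = 4

By König's theorem: in bipartite graphs,
min vertex cover = max matching = 4

Maximum matching has size 4, so minimum vertex cover also has size 4.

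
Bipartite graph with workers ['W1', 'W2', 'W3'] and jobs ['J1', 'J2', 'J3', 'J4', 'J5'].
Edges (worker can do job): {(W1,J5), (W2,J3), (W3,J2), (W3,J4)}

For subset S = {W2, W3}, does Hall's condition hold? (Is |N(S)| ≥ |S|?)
Yes: |N(S)| = 3, |S| = 2

Subset S = {W2, W3}
Neighbors N(S) = {J2, J3, J4}

|N(S)| = 3, |S| = 2
Hall's condition: |N(S)| ≥ |S| is satisfied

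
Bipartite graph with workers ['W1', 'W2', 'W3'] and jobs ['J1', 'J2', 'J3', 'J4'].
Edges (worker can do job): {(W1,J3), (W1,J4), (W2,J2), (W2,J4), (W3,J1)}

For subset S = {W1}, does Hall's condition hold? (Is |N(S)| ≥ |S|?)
Yes: |N(S)| = 2, |S| = 1

Subset S = {W1}
Neighbors N(S) = {J3, J4}

|N(S)| = 2, |S| = 1
Hall's condition: |N(S)| ≥ |S| is satisfied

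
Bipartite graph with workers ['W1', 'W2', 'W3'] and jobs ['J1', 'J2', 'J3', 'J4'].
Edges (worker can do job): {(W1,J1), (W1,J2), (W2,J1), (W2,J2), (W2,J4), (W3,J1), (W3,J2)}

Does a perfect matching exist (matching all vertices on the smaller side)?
Yes, perfect matching exists (size 3)

Perfect matching: {(W1,J2), (W2,J4), (W3,J1)}
All 3 vertices on the smaller side are matched.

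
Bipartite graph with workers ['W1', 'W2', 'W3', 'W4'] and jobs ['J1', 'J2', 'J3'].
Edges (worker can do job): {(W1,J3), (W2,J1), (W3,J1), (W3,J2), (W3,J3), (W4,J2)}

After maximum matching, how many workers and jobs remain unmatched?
Unmatched: 1 workers, 0 jobs

Maximum matching size: 3
Workers: 4 total, 3 matched, 1 unmatched
Jobs: 3 total, 3 matched, 0 unmatched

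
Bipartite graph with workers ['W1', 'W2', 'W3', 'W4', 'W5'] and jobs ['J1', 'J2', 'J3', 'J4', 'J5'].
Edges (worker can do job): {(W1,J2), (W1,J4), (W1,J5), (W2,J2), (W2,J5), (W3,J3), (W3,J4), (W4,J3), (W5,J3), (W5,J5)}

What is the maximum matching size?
Maximum matching size = 4

Maximum matching: {(W1,J4), (W2,J2), (W3,J3), (W5,J5)}
Size: 4

This assigns 4 workers to 4 distinct jobs.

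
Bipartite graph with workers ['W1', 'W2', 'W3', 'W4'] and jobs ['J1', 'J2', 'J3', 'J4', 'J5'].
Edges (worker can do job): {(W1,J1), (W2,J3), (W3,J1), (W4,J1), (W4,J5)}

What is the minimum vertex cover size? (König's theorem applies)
Minimum vertex cover size = 3

By König's theorem: in bipartite graphs,
min vertex cover = max matching = 3

Maximum matching has size 3, so minimum vertex cover also has size 3.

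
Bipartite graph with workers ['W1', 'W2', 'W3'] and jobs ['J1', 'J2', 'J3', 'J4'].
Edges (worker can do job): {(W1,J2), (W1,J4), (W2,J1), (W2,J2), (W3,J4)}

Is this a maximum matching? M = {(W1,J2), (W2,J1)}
No, size 2 is not maximum

Proposed matching has size 2.
Maximum matching size for this graph: 3.

This is NOT maximum - can be improved to size 3.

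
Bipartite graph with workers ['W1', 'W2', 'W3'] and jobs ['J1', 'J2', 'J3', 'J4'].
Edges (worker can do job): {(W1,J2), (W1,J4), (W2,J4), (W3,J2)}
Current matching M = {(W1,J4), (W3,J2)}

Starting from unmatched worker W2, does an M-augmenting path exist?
No augmenting path from W2

Alternating search from W2 reaches jobs: {J2, J4}.
Every reachable job is already matched in M, and following those matched edges back to workers exposes no further unvisited jobs.
No M-augmenting path from W2 exists.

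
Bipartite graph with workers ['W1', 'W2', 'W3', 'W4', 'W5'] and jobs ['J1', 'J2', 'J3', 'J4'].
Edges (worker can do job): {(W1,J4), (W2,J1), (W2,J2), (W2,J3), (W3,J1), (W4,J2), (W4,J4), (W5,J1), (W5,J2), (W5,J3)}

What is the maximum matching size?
Maximum matching size = 4

Maximum matching: {(W2,J3), (W3,J1), (W4,J4), (W5,J2)}
Size: 4

This assigns 4 workers to 4 distinct jobs.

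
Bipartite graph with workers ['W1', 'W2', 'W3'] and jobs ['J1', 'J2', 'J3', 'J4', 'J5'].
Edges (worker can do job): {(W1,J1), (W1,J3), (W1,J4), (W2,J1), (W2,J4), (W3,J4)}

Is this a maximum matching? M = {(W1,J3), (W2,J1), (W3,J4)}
Yes, size 3 is maximum

Proposed matching has size 3.
Maximum matching size for this graph: 3.

This is a maximum matching.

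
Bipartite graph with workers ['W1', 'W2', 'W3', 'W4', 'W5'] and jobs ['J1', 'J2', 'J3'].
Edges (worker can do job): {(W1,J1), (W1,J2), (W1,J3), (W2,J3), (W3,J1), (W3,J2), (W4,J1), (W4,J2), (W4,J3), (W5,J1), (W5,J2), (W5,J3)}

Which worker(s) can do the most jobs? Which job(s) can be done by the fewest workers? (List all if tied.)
Most versatile: W1, W4, W5 (3 jobs); Least covered: J1, J2, J3 (4 workers)

Worker degrees (jobs they can do): W1:3, W2:1, W3:2, W4:3, W5:3
Job degrees (workers who can do it): J1:4, J2:4, J3:4

Maximum worker degree is 3, achieved by: W1, W4, W5
Minimum job degree is 4, achieved by: J1, J2, J3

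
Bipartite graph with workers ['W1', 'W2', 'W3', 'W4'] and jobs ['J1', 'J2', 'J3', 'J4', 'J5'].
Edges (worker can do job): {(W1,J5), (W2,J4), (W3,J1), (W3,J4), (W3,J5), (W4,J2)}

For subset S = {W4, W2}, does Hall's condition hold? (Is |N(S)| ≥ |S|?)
Yes: |N(S)| = 2, |S| = 2

Subset S = {W4, W2}
Neighbors N(S) = {J2, J4}

|N(S)| = 2, |S| = 2
Hall's condition: |N(S)| ≥ |S| is satisfied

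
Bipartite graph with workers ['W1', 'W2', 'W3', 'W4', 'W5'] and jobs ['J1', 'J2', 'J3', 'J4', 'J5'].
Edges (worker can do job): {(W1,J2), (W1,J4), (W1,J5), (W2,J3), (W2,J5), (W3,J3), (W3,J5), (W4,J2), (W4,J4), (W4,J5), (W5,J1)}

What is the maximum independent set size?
Maximum independent set = 5

By König's theorem:
- Min vertex cover = Max matching = 5
- Max independent set = Total vertices - Min vertex cover
- Max independent set = 10 - 5 = 5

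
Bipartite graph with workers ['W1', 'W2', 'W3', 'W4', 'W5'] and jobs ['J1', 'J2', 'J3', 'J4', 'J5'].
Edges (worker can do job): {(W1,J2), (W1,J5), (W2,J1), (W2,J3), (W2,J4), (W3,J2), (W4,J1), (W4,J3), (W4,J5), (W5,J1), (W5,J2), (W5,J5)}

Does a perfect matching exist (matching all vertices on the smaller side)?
Yes, perfect matching exists (size 5)

Perfect matching: {(W1,J5), (W2,J4), (W3,J2), (W4,J3), (W5,J1)}
All 5 vertices on the smaller side are matched.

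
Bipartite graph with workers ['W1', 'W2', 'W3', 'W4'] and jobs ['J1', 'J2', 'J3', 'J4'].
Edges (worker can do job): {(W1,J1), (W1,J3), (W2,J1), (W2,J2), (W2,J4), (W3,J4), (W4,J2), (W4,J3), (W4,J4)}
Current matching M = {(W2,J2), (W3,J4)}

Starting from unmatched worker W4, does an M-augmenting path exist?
Yes: W4 → J3

An M-augmenting path alternates non-matching / matching edges, starting and ending at unmatched vertices.
Path: W4 → J3
(J3 is unmatched in M, so the path is augmenting.)
Flipping edges along this path would increase |M| from 2 to 3.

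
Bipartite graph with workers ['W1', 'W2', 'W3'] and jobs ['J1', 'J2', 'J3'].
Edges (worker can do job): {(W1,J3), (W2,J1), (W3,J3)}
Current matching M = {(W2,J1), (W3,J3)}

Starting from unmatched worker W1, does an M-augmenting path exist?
No augmenting path from W1

Alternating search from W1 reaches jobs: {J3}.
Every reachable job is already matched in M, and following those matched edges back to workers exposes no further unvisited jobs.
No M-augmenting path from W1 exists.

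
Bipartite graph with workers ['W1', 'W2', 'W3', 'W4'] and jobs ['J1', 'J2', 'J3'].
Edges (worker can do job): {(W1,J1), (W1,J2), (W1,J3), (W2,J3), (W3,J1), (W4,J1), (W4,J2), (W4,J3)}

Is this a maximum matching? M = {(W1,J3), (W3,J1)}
No, size 2 is not maximum

Proposed matching has size 2.
Maximum matching size for this graph: 3.

This is NOT maximum - can be improved to size 3.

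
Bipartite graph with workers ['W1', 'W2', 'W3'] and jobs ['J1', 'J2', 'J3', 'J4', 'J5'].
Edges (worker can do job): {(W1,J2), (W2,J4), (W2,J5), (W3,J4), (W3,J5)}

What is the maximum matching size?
Maximum matching size = 3

Maximum matching: {(W1,J2), (W2,J4), (W3,J5)}
Size: 3

This assigns 3 workers to 3 distinct jobs.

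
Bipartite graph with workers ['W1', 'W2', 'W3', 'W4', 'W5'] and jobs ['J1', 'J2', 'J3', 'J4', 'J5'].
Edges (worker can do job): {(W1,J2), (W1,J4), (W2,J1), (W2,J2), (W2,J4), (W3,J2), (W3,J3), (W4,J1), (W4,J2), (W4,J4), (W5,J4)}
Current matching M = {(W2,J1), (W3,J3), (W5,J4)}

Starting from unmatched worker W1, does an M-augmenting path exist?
Yes: W1 → J2

An M-augmenting path alternates non-matching / matching edges, starting and ending at unmatched vertices.
Path: W1 → J2
(J2 is unmatched in M, so the path is augmenting.)
Flipping edges along this path would increase |M| from 3 to 4.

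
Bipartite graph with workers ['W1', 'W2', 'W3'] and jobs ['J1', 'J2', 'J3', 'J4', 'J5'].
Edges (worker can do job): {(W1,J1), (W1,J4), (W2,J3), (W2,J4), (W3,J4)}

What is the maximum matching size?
Maximum matching size = 3

Maximum matching: {(W1,J1), (W2,J3), (W3,J4)}
Size: 3

This assigns 3 workers to 3 distinct jobs.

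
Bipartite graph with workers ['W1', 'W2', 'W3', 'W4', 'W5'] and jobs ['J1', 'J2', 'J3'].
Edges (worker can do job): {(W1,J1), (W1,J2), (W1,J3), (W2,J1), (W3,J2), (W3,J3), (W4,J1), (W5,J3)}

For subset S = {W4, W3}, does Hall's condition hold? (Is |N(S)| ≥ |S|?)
Yes: |N(S)| = 3, |S| = 2

Subset S = {W4, W3}
Neighbors N(S) = {J1, J2, J3}

|N(S)| = 3, |S| = 2
Hall's condition: |N(S)| ≥ |S| is satisfied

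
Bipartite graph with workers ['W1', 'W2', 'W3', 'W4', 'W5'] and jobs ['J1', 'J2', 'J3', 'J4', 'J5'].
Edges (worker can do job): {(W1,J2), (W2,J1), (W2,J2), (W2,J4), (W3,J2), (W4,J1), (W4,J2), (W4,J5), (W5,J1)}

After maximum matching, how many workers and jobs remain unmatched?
Unmatched: 1 workers, 1 jobs

Maximum matching size: 4
Workers: 5 total, 4 matched, 1 unmatched
Jobs: 5 total, 4 matched, 1 unmatched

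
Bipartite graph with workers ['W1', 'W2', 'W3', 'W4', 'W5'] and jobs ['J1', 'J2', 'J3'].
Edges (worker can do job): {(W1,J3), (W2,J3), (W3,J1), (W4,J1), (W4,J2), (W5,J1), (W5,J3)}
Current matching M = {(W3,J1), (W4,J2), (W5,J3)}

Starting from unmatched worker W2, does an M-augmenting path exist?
No augmenting path from W2

Alternating search from W2 reaches jobs: {J1, J3}.
Every reachable job is already matched in M, and following those matched edges back to workers exposes no further unvisited jobs.
No M-augmenting path from W2 exists.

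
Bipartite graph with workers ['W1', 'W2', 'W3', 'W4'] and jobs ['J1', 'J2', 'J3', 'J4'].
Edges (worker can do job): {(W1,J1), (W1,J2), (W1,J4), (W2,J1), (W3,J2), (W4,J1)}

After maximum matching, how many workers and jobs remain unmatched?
Unmatched: 1 workers, 1 jobs

Maximum matching size: 3
Workers: 4 total, 3 matched, 1 unmatched
Jobs: 4 total, 3 matched, 1 unmatched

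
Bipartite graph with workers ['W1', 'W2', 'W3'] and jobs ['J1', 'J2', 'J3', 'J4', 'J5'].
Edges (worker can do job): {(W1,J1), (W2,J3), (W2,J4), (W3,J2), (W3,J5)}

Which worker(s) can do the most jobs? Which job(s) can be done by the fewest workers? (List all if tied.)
Most versatile: W2, W3 (2 jobs); Least covered: J1, J2, J3, J4, J5 (1 workers)

Worker degrees (jobs they can do): W1:1, W2:2, W3:2
Job degrees (workers who can do it): J1:1, J2:1, J3:1, J4:1, J5:1

Maximum worker degree is 2, achieved by: W2, W3
Minimum job degree is 1, achieved by: J1, J2, J3, J4, J5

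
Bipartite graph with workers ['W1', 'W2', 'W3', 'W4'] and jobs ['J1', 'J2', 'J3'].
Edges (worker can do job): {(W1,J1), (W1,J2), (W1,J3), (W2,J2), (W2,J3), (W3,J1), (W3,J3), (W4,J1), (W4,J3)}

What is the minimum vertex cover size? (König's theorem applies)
Minimum vertex cover size = 3

By König's theorem: in bipartite graphs,
min vertex cover = max matching = 3

Maximum matching has size 3, so minimum vertex cover also has size 3.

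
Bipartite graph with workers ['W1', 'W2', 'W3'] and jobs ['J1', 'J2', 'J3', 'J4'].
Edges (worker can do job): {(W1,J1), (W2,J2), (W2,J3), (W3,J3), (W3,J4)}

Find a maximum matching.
Matching: {(W1,J1), (W2,J2), (W3,J3)}

Maximum matching (size 3):
  W1 → J1
  W2 → J2
  W3 → J3

Each worker is assigned to at most one job, and each job to at most one worker.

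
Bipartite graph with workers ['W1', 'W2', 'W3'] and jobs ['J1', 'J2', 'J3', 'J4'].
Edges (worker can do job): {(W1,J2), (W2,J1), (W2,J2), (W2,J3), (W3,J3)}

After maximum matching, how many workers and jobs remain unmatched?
Unmatched: 0 workers, 1 jobs

Maximum matching size: 3
Workers: 3 total, 3 matched, 0 unmatched
Jobs: 4 total, 3 matched, 1 unmatched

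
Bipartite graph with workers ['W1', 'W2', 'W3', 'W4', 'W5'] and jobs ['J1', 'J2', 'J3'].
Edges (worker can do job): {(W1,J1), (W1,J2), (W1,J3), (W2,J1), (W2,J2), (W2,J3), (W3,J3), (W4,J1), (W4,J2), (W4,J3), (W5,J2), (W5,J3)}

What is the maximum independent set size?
Maximum independent set = 5

By König's theorem:
- Min vertex cover = Max matching = 3
- Max independent set = Total vertices - Min vertex cover
- Max independent set = 8 - 3 = 5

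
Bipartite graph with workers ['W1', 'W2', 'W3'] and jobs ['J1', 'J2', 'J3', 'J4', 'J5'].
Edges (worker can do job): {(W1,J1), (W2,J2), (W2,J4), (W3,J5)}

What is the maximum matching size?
Maximum matching size = 3

Maximum matching: {(W1,J1), (W2,J2), (W3,J5)}
Size: 3

This assigns 3 workers to 3 distinct jobs.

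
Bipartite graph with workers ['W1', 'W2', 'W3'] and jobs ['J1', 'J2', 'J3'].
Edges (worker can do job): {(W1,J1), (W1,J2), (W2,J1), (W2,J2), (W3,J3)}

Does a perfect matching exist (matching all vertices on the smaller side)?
Yes, perfect matching exists (size 3)

Perfect matching: {(W1,J2), (W2,J1), (W3,J3)}
All 3 vertices on the smaller side are matched.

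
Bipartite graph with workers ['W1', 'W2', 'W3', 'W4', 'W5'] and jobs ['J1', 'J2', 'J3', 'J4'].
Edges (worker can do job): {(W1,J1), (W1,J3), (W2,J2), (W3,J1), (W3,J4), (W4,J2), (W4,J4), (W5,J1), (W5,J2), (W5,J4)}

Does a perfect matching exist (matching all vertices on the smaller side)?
Yes, perfect matching exists (size 4)

Perfect matching: {(W1,J3), (W3,J4), (W4,J2), (W5,J1)}
All 4 vertices on the smaller side are matched.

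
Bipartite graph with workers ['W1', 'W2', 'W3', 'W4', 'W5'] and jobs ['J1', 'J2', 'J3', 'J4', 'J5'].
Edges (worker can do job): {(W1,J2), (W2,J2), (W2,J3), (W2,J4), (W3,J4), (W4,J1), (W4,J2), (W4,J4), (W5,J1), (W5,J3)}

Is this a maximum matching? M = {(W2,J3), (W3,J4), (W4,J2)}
No, size 3 is not maximum

Proposed matching has size 3.
Maximum matching size for this graph: 4.

This is NOT maximum - can be improved to size 4.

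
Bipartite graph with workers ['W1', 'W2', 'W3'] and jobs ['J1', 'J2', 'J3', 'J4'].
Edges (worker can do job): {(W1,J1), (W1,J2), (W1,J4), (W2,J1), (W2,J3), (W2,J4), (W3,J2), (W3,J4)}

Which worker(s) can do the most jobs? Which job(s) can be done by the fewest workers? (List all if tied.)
Most versatile: W1, W2 (3 jobs); Least covered: J3 (1 workers)

Worker degrees (jobs they can do): W1:3, W2:3, W3:2
Job degrees (workers who can do it): J1:2, J2:2, J3:1, J4:3

Maximum worker degree is 3, achieved by: W1, W2
Minimum job degree is 1, achieved by: J3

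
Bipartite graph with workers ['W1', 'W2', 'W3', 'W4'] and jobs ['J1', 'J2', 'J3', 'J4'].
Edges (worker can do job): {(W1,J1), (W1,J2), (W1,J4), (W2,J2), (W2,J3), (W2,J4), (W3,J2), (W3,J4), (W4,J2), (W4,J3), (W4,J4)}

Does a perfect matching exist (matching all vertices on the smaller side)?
Yes, perfect matching exists (size 4)

Perfect matching: {(W1,J1), (W2,J4), (W3,J2), (W4,J3)}
All 4 vertices on the smaller side are matched.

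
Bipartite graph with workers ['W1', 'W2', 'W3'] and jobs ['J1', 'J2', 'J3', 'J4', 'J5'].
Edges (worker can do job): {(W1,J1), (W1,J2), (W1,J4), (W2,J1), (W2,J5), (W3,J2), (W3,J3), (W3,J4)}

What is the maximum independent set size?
Maximum independent set = 5

By König's theorem:
- Min vertex cover = Max matching = 3
- Max independent set = Total vertices - Min vertex cover
- Max independent set = 8 - 3 = 5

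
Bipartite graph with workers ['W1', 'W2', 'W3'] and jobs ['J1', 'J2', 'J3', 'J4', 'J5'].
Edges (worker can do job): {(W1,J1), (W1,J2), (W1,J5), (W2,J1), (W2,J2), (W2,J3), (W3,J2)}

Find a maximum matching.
Matching: {(W1,J5), (W2,J3), (W3,J2)}

Maximum matching (size 3):
  W1 → J5
  W2 → J3
  W3 → J2

Each worker is assigned to at most one job, and each job to at most one worker.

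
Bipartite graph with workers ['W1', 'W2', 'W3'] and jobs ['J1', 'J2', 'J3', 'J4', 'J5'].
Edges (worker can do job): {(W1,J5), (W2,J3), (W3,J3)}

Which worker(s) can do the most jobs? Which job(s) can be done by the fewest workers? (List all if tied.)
Most versatile: W1, W2, W3 (1 jobs); Least covered: J1, J2, J4 (0 workers)

Worker degrees (jobs they can do): W1:1, W2:1, W3:1
Job degrees (workers who can do it): J1:0, J2:0, J3:2, J4:0, J5:1

Maximum worker degree is 1, achieved by: W1, W2, W3
Minimum job degree is 0, achieved by: J1, J2, J4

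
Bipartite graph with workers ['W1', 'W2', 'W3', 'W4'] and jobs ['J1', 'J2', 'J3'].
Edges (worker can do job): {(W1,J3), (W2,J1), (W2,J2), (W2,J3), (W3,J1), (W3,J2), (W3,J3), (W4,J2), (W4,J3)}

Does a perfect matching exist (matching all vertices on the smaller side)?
Yes, perfect matching exists (size 3)

Perfect matching: {(W2,J1), (W3,J3), (W4,J2)}
All 3 vertices on the smaller side are matched.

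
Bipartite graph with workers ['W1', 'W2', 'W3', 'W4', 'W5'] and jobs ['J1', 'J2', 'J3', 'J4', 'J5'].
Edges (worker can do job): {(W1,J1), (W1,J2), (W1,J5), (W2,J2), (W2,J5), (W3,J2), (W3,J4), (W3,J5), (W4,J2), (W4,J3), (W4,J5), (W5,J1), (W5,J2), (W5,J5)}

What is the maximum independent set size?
Maximum independent set = 5

By König's theorem:
- Min vertex cover = Max matching = 5
- Max independent set = Total vertices - Min vertex cover
- Max independent set = 10 - 5 = 5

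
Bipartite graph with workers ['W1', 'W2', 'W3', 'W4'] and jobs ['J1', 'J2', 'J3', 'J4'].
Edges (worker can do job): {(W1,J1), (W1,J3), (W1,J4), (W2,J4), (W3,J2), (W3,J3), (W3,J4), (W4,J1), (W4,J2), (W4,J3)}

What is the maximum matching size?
Maximum matching size = 4

Maximum matching: {(W1,J1), (W2,J4), (W3,J2), (W4,J3)}
Size: 4

This assigns 4 workers to 4 distinct jobs.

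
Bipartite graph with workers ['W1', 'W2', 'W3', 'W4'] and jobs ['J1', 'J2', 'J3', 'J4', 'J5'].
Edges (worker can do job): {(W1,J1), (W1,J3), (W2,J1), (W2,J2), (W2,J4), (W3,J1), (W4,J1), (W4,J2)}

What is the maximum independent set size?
Maximum independent set = 5

By König's theorem:
- Min vertex cover = Max matching = 4
- Max independent set = Total vertices - Min vertex cover
- Max independent set = 9 - 4 = 5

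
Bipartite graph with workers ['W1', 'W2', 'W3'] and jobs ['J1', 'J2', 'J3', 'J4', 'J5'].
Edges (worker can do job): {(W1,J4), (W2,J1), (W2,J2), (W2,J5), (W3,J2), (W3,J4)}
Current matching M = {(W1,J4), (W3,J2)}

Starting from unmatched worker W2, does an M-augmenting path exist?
Yes: W2 → J5

An M-augmenting path alternates non-matching / matching edges, starting and ending at unmatched vertices.
Path: W2 → J5
(J5 is unmatched in M, so the path is augmenting.)
Flipping edges along this path would increase |M| from 2 to 3.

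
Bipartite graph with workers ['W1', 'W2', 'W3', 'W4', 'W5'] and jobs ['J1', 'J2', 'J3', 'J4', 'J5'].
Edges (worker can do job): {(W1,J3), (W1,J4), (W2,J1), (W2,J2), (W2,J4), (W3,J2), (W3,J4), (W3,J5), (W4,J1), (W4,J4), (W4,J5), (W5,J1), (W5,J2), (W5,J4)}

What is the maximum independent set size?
Maximum independent set = 5

By König's theorem:
- Min vertex cover = Max matching = 5
- Max independent set = Total vertices - Min vertex cover
- Max independent set = 10 - 5 = 5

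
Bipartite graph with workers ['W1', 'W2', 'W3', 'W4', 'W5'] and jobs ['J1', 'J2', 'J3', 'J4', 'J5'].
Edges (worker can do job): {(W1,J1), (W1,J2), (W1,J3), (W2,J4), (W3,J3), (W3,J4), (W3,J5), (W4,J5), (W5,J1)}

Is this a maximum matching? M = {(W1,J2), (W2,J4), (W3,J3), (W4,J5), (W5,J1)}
Yes, size 5 is maximum

Proposed matching has size 5.
Maximum matching size for this graph: 5.

This is a maximum matching.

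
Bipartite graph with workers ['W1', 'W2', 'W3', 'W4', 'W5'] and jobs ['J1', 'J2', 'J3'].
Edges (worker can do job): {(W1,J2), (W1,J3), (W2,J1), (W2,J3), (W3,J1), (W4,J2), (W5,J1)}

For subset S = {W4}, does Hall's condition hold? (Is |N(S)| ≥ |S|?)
Yes: |N(S)| = 1, |S| = 1

Subset S = {W4}
Neighbors N(S) = {J2}

|N(S)| = 1, |S| = 1
Hall's condition: |N(S)| ≥ |S| is satisfied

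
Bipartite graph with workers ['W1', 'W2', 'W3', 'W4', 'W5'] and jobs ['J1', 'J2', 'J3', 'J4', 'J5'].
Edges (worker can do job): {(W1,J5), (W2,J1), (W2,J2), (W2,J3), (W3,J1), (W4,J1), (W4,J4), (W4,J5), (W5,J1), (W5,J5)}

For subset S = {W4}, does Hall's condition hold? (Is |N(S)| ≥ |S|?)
Yes: |N(S)| = 3, |S| = 1

Subset S = {W4}
Neighbors N(S) = {J1, J4, J5}

|N(S)| = 3, |S| = 1
Hall's condition: |N(S)| ≥ |S| is satisfied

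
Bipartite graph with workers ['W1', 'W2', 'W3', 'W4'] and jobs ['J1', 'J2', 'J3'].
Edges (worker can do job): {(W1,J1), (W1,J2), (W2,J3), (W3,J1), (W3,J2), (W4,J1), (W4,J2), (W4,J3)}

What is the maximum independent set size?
Maximum independent set = 4

By König's theorem:
- Min vertex cover = Max matching = 3
- Max independent set = Total vertices - Min vertex cover
- Max independent set = 7 - 3 = 4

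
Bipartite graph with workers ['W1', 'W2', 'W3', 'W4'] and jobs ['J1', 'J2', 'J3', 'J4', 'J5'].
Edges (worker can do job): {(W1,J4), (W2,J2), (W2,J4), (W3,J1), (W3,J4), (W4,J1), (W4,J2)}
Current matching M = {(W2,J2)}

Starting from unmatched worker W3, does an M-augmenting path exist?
Yes: W3 → J1

An M-augmenting path alternates non-matching / matching edges, starting and ending at unmatched vertices.
Path: W3 → J1
(J1 is unmatched in M, so the path is augmenting.)
Flipping edges along this path would increase |M| from 1 to 2.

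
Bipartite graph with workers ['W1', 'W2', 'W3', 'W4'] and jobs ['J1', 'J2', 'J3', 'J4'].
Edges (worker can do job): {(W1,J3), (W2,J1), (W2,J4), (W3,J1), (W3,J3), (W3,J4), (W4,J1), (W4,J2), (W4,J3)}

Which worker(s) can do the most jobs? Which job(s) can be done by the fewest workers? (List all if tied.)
Most versatile: W3, W4 (3 jobs); Least covered: J2 (1 workers)

Worker degrees (jobs they can do): W1:1, W2:2, W3:3, W4:3
Job degrees (workers who can do it): J1:3, J2:1, J3:3, J4:2

Maximum worker degree is 3, achieved by: W3, W4
Minimum job degree is 1, achieved by: J2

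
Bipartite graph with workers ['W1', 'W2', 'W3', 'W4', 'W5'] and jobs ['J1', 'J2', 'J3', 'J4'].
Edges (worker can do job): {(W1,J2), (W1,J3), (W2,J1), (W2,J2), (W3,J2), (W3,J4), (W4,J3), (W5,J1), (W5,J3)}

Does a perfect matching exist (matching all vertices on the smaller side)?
Yes, perfect matching exists (size 4)

Perfect matching: {(W1,J2), (W2,J1), (W3,J4), (W5,J3)}
All 4 vertices on the smaller side are matched.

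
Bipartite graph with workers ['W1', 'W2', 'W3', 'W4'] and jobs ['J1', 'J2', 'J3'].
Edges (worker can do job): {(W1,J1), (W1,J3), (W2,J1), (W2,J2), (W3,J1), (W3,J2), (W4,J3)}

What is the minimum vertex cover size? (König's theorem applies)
Minimum vertex cover size = 3

By König's theorem: in bipartite graphs,
min vertex cover = max matching = 3

Maximum matching has size 3, so minimum vertex cover also has size 3.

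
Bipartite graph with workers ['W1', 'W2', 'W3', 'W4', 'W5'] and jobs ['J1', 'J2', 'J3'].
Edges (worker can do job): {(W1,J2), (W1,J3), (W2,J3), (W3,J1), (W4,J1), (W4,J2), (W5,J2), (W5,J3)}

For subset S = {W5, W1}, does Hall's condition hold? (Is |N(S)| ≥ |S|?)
Yes: |N(S)| = 2, |S| = 2

Subset S = {W5, W1}
Neighbors N(S) = {J2, J3}

|N(S)| = 2, |S| = 2
Hall's condition: |N(S)| ≥ |S| is satisfied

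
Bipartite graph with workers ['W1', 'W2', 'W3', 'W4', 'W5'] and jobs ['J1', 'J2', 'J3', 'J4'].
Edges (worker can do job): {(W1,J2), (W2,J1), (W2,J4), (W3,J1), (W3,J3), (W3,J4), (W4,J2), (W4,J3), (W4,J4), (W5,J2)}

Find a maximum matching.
Matching: {(W2,J1), (W3,J3), (W4,J4), (W5,J2)}

Maximum matching (size 4):
  W2 → J1
  W3 → J3
  W4 → J4
  W5 → J2

Each worker is assigned to at most one job, and each job to at most one worker.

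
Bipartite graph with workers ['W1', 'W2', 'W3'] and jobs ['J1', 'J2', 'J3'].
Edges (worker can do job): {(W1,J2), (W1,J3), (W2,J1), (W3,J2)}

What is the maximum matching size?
Maximum matching size = 3

Maximum matching: {(W1,J3), (W2,J1), (W3,J2)}
Size: 3

This assigns 3 workers to 3 distinct jobs.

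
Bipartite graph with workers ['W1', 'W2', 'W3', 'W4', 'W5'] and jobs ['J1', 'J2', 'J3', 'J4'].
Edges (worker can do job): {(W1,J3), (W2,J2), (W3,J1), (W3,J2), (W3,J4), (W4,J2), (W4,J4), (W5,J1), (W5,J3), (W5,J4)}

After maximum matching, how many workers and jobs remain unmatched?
Unmatched: 1 workers, 0 jobs

Maximum matching size: 4
Workers: 5 total, 4 matched, 1 unmatched
Jobs: 4 total, 4 matched, 0 unmatched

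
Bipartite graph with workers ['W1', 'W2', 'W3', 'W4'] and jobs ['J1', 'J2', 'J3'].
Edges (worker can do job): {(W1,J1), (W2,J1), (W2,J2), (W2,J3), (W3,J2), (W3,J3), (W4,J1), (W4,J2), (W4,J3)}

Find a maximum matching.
Matching: {(W1,J1), (W3,J2), (W4,J3)}

Maximum matching (size 3):
  W1 → J1
  W3 → J2
  W4 → J3

Each worker is assigned to at most one job, and each job to at most one worker.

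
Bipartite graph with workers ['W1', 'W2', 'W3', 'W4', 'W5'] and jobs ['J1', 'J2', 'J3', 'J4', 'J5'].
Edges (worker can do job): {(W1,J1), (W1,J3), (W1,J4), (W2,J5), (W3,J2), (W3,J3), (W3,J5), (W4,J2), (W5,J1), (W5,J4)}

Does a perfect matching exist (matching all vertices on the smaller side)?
Yes, perfect matching exists (size 5)

Perfect matching: {(W1,J1), (W2,J5), (W3,J3), (W4,J2), (W5,J4)}
All 5 vertices on the smaller side are matched.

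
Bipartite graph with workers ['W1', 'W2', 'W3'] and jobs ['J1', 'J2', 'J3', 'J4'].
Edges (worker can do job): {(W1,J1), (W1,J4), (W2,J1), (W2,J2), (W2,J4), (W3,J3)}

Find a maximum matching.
Matching: {(W1,J1), (W2,J4), (W3,J3)}

Maximum matching (size 3):
  W1 → J1
  W2 → J4
  W3 → J3

Each worker is assigned to at most one job, and each job to at most one worker.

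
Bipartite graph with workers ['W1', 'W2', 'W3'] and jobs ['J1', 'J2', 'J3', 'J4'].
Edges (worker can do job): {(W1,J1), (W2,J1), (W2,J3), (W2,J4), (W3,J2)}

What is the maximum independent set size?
Maximum independent set = 4

By König's theorem:
- Min vertex cover = Max matching = 3
- Max independent set = Total vertices - Min vertex cover
- Max independent set = 7 - 3 = 4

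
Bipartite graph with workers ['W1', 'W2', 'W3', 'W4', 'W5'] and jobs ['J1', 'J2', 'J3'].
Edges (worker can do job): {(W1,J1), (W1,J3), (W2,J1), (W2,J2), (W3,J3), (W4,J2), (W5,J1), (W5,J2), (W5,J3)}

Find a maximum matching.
Matching: {(W1,J1), (W3,J3), (W5,J2)}

Maximum matching (size 3):
  W1 → J1
  W3 → J3
  W5 → J2

Each worker is assigned to at most one job, and each job to at most one worker.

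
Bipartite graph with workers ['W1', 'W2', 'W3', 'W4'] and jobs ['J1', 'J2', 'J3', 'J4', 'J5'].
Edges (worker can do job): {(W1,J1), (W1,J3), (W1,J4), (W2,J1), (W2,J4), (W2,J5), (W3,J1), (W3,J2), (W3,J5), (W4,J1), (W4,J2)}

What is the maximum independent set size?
Maximum independent set = 5

By König's theorem:
- Min vertex cover = Max matching = 4
- Max independent set = Total vertices - Min vertex cover
- Max independent set = 9 - 4 = 5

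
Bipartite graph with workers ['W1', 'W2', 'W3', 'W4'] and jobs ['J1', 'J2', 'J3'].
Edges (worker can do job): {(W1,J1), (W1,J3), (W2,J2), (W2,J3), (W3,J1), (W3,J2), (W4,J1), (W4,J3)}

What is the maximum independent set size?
Maximum independent set = 4

By König's theorem:
- Min vertex cover = Max matching = 3
- Max independent set = Total vertices - Min vertex cover
- Max independent set = 7 - 3 = 4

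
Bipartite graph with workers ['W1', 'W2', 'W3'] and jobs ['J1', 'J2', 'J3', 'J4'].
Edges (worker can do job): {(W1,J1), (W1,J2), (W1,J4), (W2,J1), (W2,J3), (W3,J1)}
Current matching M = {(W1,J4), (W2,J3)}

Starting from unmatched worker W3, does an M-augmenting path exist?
Yes: W3 → J1

An M-augmenting path alternates non-matching / matching edges, starting and ending at unmatched vertices.
Path: W3 → J1
(J1 is unmatched in M, so the path is augmenting.)
Flipping edges along this path would increase |M| from 2 to 3.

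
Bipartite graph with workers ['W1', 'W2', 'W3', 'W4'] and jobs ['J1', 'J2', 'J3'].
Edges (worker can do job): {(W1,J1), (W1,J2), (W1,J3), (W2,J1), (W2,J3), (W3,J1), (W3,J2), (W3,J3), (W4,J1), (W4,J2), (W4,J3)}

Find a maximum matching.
Matching: {(W1,J2), (W3,J1), (W4,J3)}

Maximum matching (size 3):
  W1 → J2
  W3 → J1
  W4 → J3

Each worker is assigned to at most one job, and each job to at most one worker.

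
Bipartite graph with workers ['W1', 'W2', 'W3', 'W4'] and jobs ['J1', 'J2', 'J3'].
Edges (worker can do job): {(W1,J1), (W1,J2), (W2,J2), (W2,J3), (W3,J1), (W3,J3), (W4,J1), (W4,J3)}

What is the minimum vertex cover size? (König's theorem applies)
Minimum vertex cover size = 3

By König's theorem: in bipartite graphs,
min vertex cover = max matching = 3

Maximum matching has size 3, so minimum vertex cover also has size 3.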